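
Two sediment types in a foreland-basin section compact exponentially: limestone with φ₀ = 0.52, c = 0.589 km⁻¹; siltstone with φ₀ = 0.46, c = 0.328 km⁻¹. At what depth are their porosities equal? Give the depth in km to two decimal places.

Set φ₀ₐ e^(−cₐZ) = φ₀ᵦ e^(−cᵦZ) ⇒ ln(φ₀ₐ/φ₀ᵦ) = (cₐ − cᵦ)·Z
Z = ln(0.52/0.46) / (0.589 − 0.328) = 0.1226 / 0.261 = 0.470 km

0.47 km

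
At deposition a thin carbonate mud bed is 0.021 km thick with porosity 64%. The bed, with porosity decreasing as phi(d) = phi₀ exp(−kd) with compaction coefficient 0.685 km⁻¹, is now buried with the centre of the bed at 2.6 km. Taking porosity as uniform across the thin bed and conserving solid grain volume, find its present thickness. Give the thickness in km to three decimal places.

Porosity at 2.6 km: phi = 0.64·exp(−0.685×2.6) = 0.1078
Solid-volume conservation: h(1−phi) = h₀(1−phi₀) ⇒ h = h₀·(1−phi₀)/(1−phi)
h = 0.021 × (1 − 0.64)/(1 − 0.1078) = 0.021 × 0.4035 = 0.0085 km

0.008 km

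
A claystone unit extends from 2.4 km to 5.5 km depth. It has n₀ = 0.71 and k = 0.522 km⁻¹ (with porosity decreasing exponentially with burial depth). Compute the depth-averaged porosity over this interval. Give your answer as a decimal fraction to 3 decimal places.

⟨n⟩ = (1/(d₂−d₁)) ∫ n₀ e^(−kd) dd = n₀·(e^(−k·d₁) − e^(−k·d₂)) / (k·(d₂−d₁))
e^(−0.522×2.4) = 0.2857; e^(−0.522×5.5) = 0.0566
⟨n⟩ = 0.71 × (0.2857 − 0.0566) / (0.522 × 3.1) = 0.71 × 0.1416 = 0.1005

0.101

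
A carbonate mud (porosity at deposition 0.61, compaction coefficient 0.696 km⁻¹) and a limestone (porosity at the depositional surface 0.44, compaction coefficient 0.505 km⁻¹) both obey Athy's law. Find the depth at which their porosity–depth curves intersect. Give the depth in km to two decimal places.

Set φ₀ₐ e^(−βₐz) = φ₀ᵦ e^(−βᵦz) ⇒ ln(φ₀ₐ/φ₀ᵦ) = (βₐ − βᵦ)·z
z = ln(0.61/0.44) / (0.696 − 0.505) = 0.3267 / 0.191 = 1.710 km

1.71 km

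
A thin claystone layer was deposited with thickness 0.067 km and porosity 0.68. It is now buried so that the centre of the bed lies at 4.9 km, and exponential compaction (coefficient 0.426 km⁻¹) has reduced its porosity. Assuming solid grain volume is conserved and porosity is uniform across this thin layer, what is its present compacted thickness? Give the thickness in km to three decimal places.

0.023 km

Porosity at 4.9 km: φ = 0.68·exp(−0.426×4.9) = 0.0843
Solid-volume conservation: h(1−φ) = h₀(1−φ₀) ⇒ h = h₀·(1−φ₀)/(1−φ)
h = 0.067 × (1 − 0.68)/(1 − 0.0843) = 0.067 × 0.3495 = 0.0234 km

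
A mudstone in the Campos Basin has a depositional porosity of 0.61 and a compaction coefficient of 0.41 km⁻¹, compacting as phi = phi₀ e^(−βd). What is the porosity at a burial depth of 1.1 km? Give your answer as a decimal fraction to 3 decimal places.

phi = phi₀·exp(−β·d) = 0.61 × exp(−0.41 × 1.1) = 0.61 × exp(−0.451)
  = 0.61 × 0.6370 = 0.3886

0.389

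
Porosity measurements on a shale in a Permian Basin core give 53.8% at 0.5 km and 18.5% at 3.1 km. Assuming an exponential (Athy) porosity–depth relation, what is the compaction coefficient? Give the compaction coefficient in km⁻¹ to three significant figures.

Athy: phi(z) = phi₀ e^(−kz) ⇒ phi₁/phi₂ = e^{k(z₂−z₁)} ⇒ k = ln(phi₁/phi₂)/(z₂−z₁)
k = ln(0.538/0.185) / (3.1 − 0.5) = ln(2.908) / 2.6 = 1.0675 / 2.6 = 0.4106 km⁻¹

0.411 km⁻¹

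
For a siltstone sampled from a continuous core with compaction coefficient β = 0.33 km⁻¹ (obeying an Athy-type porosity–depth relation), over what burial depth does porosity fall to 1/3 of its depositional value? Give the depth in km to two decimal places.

n/n₀ = 1/3 ⇒ exp(−β·z) = 1/3 ⇒ z = ln(3) / β
z = 1.0986 / 0.33 = 3.329 km

3.33 km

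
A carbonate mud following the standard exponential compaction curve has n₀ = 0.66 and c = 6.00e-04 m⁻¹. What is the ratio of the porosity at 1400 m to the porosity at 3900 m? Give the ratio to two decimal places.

4.48

Working in km (1 km = 1000 m; c in km⁻¹ = c in m⁻¹ × 1000):
n(Z₁)/n(Z₂) = e^(−c·Z₁)/e^(−c·Z₂) = e^{c(Z₂−Z₁)}
= exp(0.6 × 2.5) = exp(1.5) = 4.4817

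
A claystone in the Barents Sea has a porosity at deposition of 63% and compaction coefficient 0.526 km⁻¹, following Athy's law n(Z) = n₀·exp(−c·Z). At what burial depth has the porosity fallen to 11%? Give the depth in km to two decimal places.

3.32 km

Invert Athy's law: Z = ln(n₀/n) / c
Z = ln(0.63/0.11) / 0.526 = ln(5.727) / 0.526 = 1.7452 / 0.526 = 3.318 km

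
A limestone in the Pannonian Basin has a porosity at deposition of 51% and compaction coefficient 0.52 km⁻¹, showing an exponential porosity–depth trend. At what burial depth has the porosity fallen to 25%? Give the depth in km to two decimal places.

1.37 km

Invert Athy's law: d = ln(φ₀/φ) / k
d = ln(0.51/0.25) / 0.52 = ln(2.04) / 0.52 = 0.7129 / 0.52 = 1.371 km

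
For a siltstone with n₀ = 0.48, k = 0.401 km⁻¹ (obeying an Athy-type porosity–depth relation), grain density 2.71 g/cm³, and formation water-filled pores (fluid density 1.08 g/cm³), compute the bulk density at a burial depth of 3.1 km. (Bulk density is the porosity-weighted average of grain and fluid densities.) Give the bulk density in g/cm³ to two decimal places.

2.48 g/cm³

Porosity at depth: n = 0.48·exp(−0.401×3.1) = 0.48×0.2885 = 0.1385
Bulk density: ρ_b = (1−n)ρ_g + n·ρ_f = 0.8615×2.71 + 0.1385×1.08
       = 2.335 + 0.150 = 2.484 g/cm³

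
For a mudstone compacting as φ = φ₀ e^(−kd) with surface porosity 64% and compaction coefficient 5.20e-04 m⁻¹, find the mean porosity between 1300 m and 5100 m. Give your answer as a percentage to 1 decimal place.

Working in km (1 km = 1000 m; k in km⁻¹ = k in m⁻¹ × 1000):
⟨φ⟩ = (1/(d₂−d₁)) ∫ φ₀ e^(−kd) dd = φ₀·(e^(−k·d₁) − e^(−k·d₂)) / (k·(d₂−d₁))
e^(−0.52×1.3) = 0.5086; e^(−0.52×5.1) = 0.0705
⟨φ⟩ = 0.64 × (0.5086 − 0.0705) / (0.52 × 3.8) = 0.64 × 0.2217 = 0.1419

14.2%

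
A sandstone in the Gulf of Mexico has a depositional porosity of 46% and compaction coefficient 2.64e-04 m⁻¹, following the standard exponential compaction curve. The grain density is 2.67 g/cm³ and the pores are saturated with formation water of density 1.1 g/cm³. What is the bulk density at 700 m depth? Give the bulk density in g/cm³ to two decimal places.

2.07 g/cm³

Working in km (1 km = 1000 m; β in km⁻¹ = β in m⁻¹ × 1000):
Porosity at depth: φ = 0.46·exp(−0.264×0.7) = 0.46×0.8313 = 0.3824
Bulk density: ρ_b = (1−φ)ρ_g + φ·ρ_f = 0.6176×2.67 + 0.3824×1.1
       = 1.649 + 0.421 = 2.070 g/cm³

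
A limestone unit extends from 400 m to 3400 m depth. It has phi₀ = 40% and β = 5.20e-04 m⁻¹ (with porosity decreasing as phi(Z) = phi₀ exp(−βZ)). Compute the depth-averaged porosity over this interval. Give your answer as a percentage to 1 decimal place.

Working in km (1 km = 1000 m; β in km⁻¹ = β in m⁻¹ × 1000):
⟨phi⟩ = (1/(Z₂−Z₁)) ∫ phi₀ e^(−βZ) dZ = phi₀·(e^(−β·Z₁) − e^(−β·Z₂)) / (β·(Z₂−Z₁))
e^(−0.52×0.4) = 0.8122; e^(−0.52×3.4) = 0.1707
⟨phi⟩ = 0.4 × (0.8122 − 0.1707) / (0.52 × 3) = 0.4 × 0.4112 = 0.1645

16.4%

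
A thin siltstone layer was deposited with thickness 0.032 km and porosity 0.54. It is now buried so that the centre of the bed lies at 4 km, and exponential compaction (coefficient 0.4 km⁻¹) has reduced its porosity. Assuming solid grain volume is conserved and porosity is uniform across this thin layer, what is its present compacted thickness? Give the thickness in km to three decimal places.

0.017 km

Porosity at 4 km: φ = 0.54·exp(−0.4×4) = 0.1090
Solid-volume conservation: h(1−φ) = h₀(1−φ₀) ⇒ h = h₀·(1−φ₀)/(1−φ)
h = 0.032 × (1 − 0.54)/(1 − 0.1090) = 0.032 × 0.5163 = 0.0165 km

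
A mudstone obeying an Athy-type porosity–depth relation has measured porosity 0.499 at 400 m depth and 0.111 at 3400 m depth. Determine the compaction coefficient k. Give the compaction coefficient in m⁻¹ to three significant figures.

0.000501 m⁻¹

Working in km (1 km = 1000 m; k in km⁻¹ = k in m⁻¹ × 1000):
Athy: n(Z) = n₀ e^(−kZ) ⇒ n₁/n₂ = e^{k(Z₂−Z₁)} ⇒ k = ln(n₁/n₂)/(Z₂−Z₁)
k = ln(0.499/0.111) / (3.4 − 0.4) = ln(4.495) / 3 = 1.5031 / 3 = 0.501 km⁻¹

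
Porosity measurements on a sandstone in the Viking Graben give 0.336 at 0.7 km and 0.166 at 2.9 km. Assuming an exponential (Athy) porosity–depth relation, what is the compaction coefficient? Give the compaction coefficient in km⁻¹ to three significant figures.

0.321 km⁻¹

Athy: phi(z) = phi₀ e^(−kz) ⇒ phi₁/phi₂ = e^{k(z₂−z₁)} ⇒ k = ln(phi₁/phi₂)/(z₂−z₁)
k = ln(0.336/0.166) / (2.9 − 0.7) = ln(2.024) / 2.2 = 0.7051 / 2.2 = 0.3205 km⁻¹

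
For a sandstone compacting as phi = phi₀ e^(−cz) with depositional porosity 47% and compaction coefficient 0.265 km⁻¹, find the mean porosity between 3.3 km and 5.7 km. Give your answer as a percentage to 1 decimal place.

⟨phi⟩ = (1/(z₂−z₁)) ∫ phi₀ e^(−cz) dz = phi₀·(e^(−c·z₁) − e^(−c·z₂)) / (c·(z₂−z₁))
e^(−0.265×3.3) = 0.4171; e^(−0.265×5.7) = 0.2208
⟨phi⟩ = 0.47 × (0.4171 − 0.2208) / (0.265 × 2.4) = 0.47 × 0.3086 = 0.1450

14.5%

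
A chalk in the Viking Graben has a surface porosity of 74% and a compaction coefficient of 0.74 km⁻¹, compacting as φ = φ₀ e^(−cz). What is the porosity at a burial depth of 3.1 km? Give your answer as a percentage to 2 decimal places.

φ = φ₀·exp(−c·z) = 0.74 × exp(−0.74 × 3.1) = 0.74 × exp(−2.294)
  = 0.74 × 0.1009 = 0.0746

7.46%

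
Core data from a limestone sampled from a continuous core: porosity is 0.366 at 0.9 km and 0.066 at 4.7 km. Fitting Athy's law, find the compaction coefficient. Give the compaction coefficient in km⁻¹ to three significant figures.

Athy: φ(d) = φ₀ e^(−cd) ⇒ φ₁/φ₂ = e^{c(d₂−d₁)} ⇒ c = ln(φ₁/φ₂)/(d₂−d₁)
c = ln(0.366/0.066) / (4.7 − 0.9) = ln(5.545) / 3.8 = 1.7130 / 3.8 = 0.4508 km⁻¹

0.451 km⁻¹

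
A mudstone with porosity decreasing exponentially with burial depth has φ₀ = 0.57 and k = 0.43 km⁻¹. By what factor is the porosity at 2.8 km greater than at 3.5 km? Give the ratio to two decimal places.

φ(Z₁)/φ(Z₂) = e^(−k·Z₁)/e^(−k·Z₂) = e^{k(Z₂−Z₁)}
= exp(0.43 × 0.7) = exp(0.301) = 1.3512

1.35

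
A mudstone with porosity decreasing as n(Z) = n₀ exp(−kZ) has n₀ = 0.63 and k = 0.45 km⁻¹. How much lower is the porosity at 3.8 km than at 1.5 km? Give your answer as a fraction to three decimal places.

0.207

n(1.5) = 0.63·e^(−0.45×1.5) = 0.3208
n(3.8) = 0.63·e^(−0.45×3.8) = 0.1139
Δn = 0.3208 − 0.1139 = 0.2068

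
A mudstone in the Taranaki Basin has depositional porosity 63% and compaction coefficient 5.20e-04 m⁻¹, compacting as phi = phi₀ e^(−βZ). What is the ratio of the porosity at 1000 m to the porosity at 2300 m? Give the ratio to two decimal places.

1.97

Working in km (1 km = 1000 m; β in km⁻¹ = β in m⁻¹ × 1000):
phi(Z₁)/phi(Z₂) = e^(−β·Z₁)/e^(−β·Z₂) = e^{β(Z₂−Z₁)}
= exp(0.52 × 1.3) = exp(0.676) = 1.9660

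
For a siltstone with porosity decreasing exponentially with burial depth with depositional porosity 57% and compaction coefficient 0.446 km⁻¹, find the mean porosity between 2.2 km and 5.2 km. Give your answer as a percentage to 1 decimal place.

⟨φ⟩ = (1/(z₂−z₁)) ∫ φ₀ e^(−βz) dz = φ₀·(e^(−β·z₁) − e^(−β·z₂)) / (β·(z₂−z₁))
e^(−0.446×2.2) = 0.3749; e^(−0.446×5.2) = 0.0984
⟨φ⟩ = 0.57 × (0.3749 − 0.0984) / (0.446 × 3) = 0.57 × 0.2067 = 0.1178

11.8%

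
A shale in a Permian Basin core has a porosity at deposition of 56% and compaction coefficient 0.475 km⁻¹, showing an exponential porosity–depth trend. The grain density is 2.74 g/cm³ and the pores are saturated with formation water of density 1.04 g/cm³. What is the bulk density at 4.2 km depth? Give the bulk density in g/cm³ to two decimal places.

2.61 g/cm³

Porosity at depth: phi = 0.56·exp(−0.475×4.2) = 0.56×0.1360 = 0.0762
Bulk density: ρ_b = (1−phi)ρ_g + phi·ρ_f = 0.9238×2.74 + 0.0762×1.04
       = 2.531 + 0.079 = 2.611 g/cm³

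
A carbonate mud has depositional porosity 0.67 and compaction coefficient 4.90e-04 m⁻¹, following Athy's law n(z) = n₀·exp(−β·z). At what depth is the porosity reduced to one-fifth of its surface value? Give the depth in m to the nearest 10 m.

Working in km (1 km = 1000 m; β in km⁻¹ = β in m⁻¹ × 1000):
n/n₀ = 1/5 ⇒ exp(−β·z) = 1/5 ⇒ z = ln(5) / β
z = 1.6094 / 0.49 = 3.285 km

3280 m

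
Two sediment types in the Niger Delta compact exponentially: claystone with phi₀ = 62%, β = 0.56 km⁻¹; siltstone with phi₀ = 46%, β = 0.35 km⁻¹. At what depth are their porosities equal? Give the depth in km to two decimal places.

1.42 km

Set phi₀ₐ e^(−βₐz) = phi₀ᵦ e^(−βᵦz) ⇒ ln(phi₀ₐ/phi₀ᵦ) = (βₐ − βᵦ)·z
z = ln(0.62/0.46) / (0.56 − 0.35) = 0.2985 / 0.21 = 1.421 km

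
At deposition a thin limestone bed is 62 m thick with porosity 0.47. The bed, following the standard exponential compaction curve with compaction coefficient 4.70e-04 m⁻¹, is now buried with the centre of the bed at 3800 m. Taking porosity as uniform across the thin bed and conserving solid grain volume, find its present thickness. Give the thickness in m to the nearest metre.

36 m

Working in km (1 km = 1000 m; k in km⁻¹ = k in m⁻¹ × 1000):
Porosity at 3.8 km: φ = 0.47·exp(−0.47×3.8) = 0.0788
Solid-volume conservation: h(1−φ) = h₀(1−φ₀) ⇒ h = h₀·(1−φ₀)/(1−φ)
h = 0.062 × (1 − 0.47)/(1 − 0.0788) = 0.062 × 0.5753 = 0.0357 km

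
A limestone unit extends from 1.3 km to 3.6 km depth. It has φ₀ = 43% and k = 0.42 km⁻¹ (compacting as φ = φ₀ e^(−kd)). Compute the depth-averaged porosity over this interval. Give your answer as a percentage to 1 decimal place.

16.0%

⟨φ⟩ = (1/(d₂−d₁)) ∫ φ₀ e^(−kd) dd = φ₀·(e^(−k·d₁) − e^(−k·d₂)) / (k·(d₂−d₁))
e^(−0.42×1.3) = 0.5793; e^(−0.42×3.6) = 0.2205
⟨φ⟩ = 0.43 × (0.5793 − 0.2205) / (0.42 × 2.3) = 0.43 × 0.3714 = 0.1597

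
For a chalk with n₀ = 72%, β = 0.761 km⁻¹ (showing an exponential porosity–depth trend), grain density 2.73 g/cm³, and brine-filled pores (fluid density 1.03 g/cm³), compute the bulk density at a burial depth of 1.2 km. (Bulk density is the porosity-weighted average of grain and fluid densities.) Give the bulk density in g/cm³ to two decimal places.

Porosity at depth: n = 0.72·exp(−0.761×1.2) = 0.72×0.4012 = 0.2889
Bulk density: ρ_b = (1−n)ρ_g + n·ρ_f = 0.7111×2.73 + 0.2889×1.03
       = 1.941 + 0.298 = 2.239 g/cm³

2.24 g/cm³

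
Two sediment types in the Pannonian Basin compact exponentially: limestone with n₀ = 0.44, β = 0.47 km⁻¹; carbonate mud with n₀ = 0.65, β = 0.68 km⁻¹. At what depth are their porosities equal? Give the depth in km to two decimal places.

1.86 km

Set n₀ₐ e^(−βₐz) = n₀ᵦ e^(−βᵦz) ⇒ ln(n₀ₐ/n₀ᵦ) = (βₐ − βᵦ)·z
z = ln(0.44/0.65) / (0.47 − 0.68) = -0.3902 / -0.21 = 1.858 km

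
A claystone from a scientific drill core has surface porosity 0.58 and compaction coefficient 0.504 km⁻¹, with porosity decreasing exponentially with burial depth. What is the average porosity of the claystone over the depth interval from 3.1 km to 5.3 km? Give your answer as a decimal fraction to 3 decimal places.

⟨phi⟩ = (1/(z₂−z₁)) ∫ phi₀ e^(−βz) dz = phi₀·(e^(−β·z₁) − e^(−β·z₂)) / (β·(z₂−z₁))
e^(−0.504×3.1) = 0.2096; e^(−0.504×5.3) = 0.0692
⟨phi⟩ = 0.58 × (0.2096 − 0.0692) / (0.504 × 2.2) = 0.58 × 0.1267 = 0.0735

0.073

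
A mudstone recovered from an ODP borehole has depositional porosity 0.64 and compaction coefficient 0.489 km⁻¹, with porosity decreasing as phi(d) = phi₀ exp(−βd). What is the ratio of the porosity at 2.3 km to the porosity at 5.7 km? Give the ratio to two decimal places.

5.27

phi(d₁)/phi(d₂) = e^(−β·d₁)/e^(−β·d₂) = e^{β(d₂−d₁)}
= exp(0.489 × 3.4) = exp(1.663) = 5.2730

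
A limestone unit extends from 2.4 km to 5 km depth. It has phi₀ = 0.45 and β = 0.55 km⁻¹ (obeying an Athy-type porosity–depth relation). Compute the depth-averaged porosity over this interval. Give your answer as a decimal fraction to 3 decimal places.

⟨phi⟩ = (1/(d₂−d₁)) ∫ phi₀ e^(−βd) dd = phi₀·(e^(−β·d₁) − e^(−β·d₂)) / (β·(d₂−d₁))
e^(−0.55×2.4) = 0.2671; e^(−0.55×5) = 0.0639
⟨phi⟩ = 0.45 × (0.2671 − 0.0639) / (0.55 × 2.6) = 0.45 × 0.1421 = 0.0639

0.064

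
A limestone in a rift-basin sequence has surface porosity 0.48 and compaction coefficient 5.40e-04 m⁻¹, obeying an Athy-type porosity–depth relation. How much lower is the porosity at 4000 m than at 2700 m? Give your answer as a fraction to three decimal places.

Working in km (1 km = 1000 m; c in km⁻¹ = c in m⁻¹ × 1000):
phi(2.7) = 0.48·e^(−0.54×2.7) = 0.1117
phi(4) = 0.48·e^(−0.54×4) = 0.0554
Δphi = 0.1117 − 0.0554 = 0.0563

0.056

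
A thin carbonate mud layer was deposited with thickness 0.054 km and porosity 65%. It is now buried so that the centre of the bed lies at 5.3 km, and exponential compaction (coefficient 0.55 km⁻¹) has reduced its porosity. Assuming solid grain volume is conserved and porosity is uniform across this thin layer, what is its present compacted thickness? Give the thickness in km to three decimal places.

0.020 km

Porosity at 5.3 km: n = 0.65·exp(−0.55×5.3) = 0.0352
Solid-volume conservation: h(1−n) = h₀(1−n₀) ⇒ h = h₀·(1−n₀)/(1−n)
h = 0.054 × (1 − 0.65)/(1 − 0.0352) = 0.054 × 0.3628 = 0.0196 km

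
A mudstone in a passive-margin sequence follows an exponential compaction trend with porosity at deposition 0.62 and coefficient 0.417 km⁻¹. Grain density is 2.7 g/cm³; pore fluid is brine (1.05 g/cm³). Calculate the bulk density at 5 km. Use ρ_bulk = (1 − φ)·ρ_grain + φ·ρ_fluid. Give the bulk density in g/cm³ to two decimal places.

Porosity at depth: n = 0.62·exp(−0.417×5) = 0.62×0.1243 = 0.0771
Bulk density: ρ_b = (1−n)ρ_g + n·ρ_f = 0.9229×2.7 + 0.0771×1.05
       = 2.492 + 0.081 = 2.573 g/cm³

2.57 g/cm³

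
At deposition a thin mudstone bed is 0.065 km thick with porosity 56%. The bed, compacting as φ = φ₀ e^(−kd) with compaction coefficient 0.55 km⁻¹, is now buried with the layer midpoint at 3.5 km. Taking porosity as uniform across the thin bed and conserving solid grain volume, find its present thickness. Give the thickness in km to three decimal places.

0.031 km

Porosity at 3.5 km: φ = 0.56·exp(−0.55×3.5) = 0.0817
Solid-volume conservation: h(1−φ) = h₀(1−φ₀) ⇒ h = h₀·(1−φ₀)/(1−φ)
h = 0.065 × (1 − 0.56)/(1 − 0.0817) = 0.065 × 0.4791 = 0.0311 km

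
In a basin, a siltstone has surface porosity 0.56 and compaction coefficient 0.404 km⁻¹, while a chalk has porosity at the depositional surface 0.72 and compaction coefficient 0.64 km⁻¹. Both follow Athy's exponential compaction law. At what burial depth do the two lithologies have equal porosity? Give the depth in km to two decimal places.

Set n₀ₐ e^(−βₐZ) = n₀ᵦ e^(−βᵦZ) ⇒ ln(n₀ₐ/n₀ᵦ) = (βₐ − βᵦ)·Z
Z = ln(0.56/0.72) / (0.404 − 0.64) = -0.2513 / -0.236 = 1.065 km

1.06 km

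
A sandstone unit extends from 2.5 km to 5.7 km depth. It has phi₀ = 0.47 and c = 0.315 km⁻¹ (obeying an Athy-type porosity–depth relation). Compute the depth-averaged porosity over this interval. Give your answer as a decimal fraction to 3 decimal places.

0.135

⟨phi⟩ = (1/(d₂−d₁)) ∫ phi₀ e^(−cd) dd = phi₀·(e^(−c·d₁) − e^(−c·d₂)) / (c·(d₂−d₁))
e^(−0.315×2.5) = 0.4550; e^(−0.315×5.7) = 0.1660
⟨phi⟩ = 0.47 × (0.4550 − 0.1660) / (0.315 × 3.2) = 0.47 × 0.2866 = 0.1347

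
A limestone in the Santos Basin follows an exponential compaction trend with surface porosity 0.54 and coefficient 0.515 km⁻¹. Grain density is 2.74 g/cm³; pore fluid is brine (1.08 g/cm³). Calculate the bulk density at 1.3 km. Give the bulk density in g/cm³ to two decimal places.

Porosity at depth: phi = 0.54·exp(−0.515×1.3) = 0.54×0.5120 = 0.2765
Bulk density: ρ_b = (1−phi)ρ_g + phi·ρ_f = 0.7235×2.74 + 0.2765×1.08
       = 1.982 + 0.299 = 2.281 g/cm³

2.28 g/cm³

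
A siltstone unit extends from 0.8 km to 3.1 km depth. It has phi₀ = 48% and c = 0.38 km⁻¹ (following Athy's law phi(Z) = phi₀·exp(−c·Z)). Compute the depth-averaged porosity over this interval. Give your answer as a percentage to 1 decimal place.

23.6%

⟨phi⟩ = (1/(Z₂−Z₁)) ∫ phi₀ e^(−cZ) dZ = phi₀·(e^(−c·Z₁) − e^(−c·Z₂)) / (c·(Z₂−Z₁))
e^(−0.38×0.8) = 0.7379; e^(−0.38×3.1) = 0.3079
⟨phi⟩ = 0.48 × (0.7379 − 0.3079) / (0.38 × 2.3) = 0.48 × 0.4920 = 0.2361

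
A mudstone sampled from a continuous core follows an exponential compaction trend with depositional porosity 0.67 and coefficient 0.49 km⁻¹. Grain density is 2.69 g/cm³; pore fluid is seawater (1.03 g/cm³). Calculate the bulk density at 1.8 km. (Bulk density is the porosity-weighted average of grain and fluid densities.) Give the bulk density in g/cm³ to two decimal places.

Porosity at depth: n = 0.67·exp(−0.49×1.8) = 0.67×0.4140 = 0.2773
Bulk density: ρ_b = (1−n)ρ_g + n·ρ_f = 0.7227×2.69 + 0.2773×1.03
       = 1.944 + 0.286 = 2.230 g/cm³

2.23 g/cm³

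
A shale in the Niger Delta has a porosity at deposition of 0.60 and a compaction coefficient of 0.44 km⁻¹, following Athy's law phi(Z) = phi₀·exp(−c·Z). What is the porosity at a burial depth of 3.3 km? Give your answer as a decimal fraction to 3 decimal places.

0.140

phi = phi₀·exp(−c·Z) = 0.6 × exp(−0.44 × 3.3) = 0.6 × exp(−1.452)
  = 0.6 × 0.2341 = 0.1405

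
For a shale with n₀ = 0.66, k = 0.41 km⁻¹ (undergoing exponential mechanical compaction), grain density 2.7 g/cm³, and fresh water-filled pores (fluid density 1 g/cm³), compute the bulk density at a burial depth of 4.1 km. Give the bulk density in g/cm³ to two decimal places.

Porosity at depth: n = 0.66·exp(−0.41×4.1) = 0.66×0.1862 = 0.1229
Bulk density: ρ_b = (1−n)ρ_g + n·ρ_f = 0.8771×2.7 + 0.1229×1
       = 2.368 + 0.123 = 2.491 g/cm³

2.49 g/cm³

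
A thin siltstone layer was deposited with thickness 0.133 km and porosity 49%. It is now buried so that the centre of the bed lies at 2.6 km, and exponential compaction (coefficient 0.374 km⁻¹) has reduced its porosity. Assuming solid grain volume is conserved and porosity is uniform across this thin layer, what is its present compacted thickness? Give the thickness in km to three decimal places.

Porosity at 2.6 km: phi = 0.49·exp(−0.374×2.6) = 0.1853
Solid-volume conservation: h(1−phi) = h₀(1−phi₀) ⇒ h = h₀·(1−phi₀)/(1−phi)
h = 0.133 × (1 − 0.49)/(1 − 0.1853) = 0.133 × 0.6260 = 0.0833 km

0.083 km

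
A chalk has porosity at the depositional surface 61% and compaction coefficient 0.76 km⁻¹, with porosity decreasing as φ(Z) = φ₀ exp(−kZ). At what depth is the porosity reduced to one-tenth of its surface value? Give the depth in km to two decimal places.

3.03 km

φ/φ₀ = 1/10 ⇒ exp(−k·Z) = 1/10 ⇒ Z = ln(10) / k
Z = 2.3026 / 0.76 = 3.030 km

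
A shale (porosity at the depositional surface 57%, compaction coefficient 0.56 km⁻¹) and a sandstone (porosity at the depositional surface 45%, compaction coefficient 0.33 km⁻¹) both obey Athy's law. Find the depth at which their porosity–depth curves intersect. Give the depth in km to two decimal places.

1.03 km

Set phi₀ₐ e^(−βₐZ) = phi₀ᵦ e^(−βᵦZ) ⇒ ln(phi₀ₐ/phi₀ᵦ) = (βₐ − βᵦ)·Z
Z = ln(0.57/0.45) / (0.56 − 0.33) = 0.2364 / 0.23 = 1.028 km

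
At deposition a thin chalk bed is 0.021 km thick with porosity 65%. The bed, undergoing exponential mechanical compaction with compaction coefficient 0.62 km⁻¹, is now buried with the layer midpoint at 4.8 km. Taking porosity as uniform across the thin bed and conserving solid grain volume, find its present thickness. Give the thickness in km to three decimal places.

Porosity at 4.8 km: n = 0.65·exp(−0.62×4.8) = 0.0331
Solid-volume conservation: h(1−n) = h₀(1−n₀) ⇒ h = h₀·(1−n₀)/(1−n)
h = 0.021 × (1 − 0.65)/(1 − 0.0331) = 0.021 × 0.3620 = 0.0076 km

0.008 km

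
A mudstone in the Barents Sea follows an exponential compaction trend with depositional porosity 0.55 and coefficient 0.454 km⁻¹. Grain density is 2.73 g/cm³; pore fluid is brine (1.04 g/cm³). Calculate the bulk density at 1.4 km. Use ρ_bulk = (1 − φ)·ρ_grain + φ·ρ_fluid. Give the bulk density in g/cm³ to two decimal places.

2.24 g/cm³

Porosity at depth: n = 0.55·exp(−0.454×1.4) = 0.55×0.5296 = 0.2913
Bulk density: ρ_b = (1−n)ρ_g + n·ρ_f = 0.7087×2.73 + 0.2913×1.04
       = 1.935 + 0.303 = 2.238 g/cm³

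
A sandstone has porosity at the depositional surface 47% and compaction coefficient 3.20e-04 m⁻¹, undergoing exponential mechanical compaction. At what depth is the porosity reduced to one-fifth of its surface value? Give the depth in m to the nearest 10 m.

Working in km (1 km = 1000 m; β in km⁻¹ = β in m⁻¹ × 1000):
n/n₀ = 1/5 ⇒ exp(−β·Z) = 1/5 ⇒ Z = ln(5) / β
Z = 1.6094 / 0.32 = 5.029 km

5030 m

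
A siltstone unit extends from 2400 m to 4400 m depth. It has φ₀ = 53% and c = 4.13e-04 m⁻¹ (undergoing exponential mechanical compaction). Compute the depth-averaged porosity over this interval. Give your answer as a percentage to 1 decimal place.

Working in km (1 km = 1000 m; c in km⁻¹ = c in m⁻¹ × 1000):
⟨φ⟩ = (1/(Z₂−Z₁)) ∫ φ₀ e^(−cZ) dZ = φ₀·(e^(−c·Z₁) − e^(−c·Z₂)) / (c·(Z₂−Z₁))
e^(−0.413×2.4) = 0.3711; e^(−0.413×4.4) = 0.1625
⟨φ⟩ = 0.53 × (0.3711 − 0.1625) / (0.413 × 2) = 0.53 × 0.2526 = 0.1339

13.4%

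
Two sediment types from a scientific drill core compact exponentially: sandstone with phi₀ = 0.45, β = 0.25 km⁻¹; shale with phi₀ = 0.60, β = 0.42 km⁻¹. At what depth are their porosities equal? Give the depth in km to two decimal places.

1.69 km

Set phi₀ₐ e^(−βₐz) = phi₀ᵦ e^(−βᵦz) ⇒ ln(phi₀ₐ/phi₀ᵦ) = (βₐ − βᵦ)·z
z = ln(0.45/0.6) / (0.25 − 0.42) = -0.2877 / -0.17 = 1.692 km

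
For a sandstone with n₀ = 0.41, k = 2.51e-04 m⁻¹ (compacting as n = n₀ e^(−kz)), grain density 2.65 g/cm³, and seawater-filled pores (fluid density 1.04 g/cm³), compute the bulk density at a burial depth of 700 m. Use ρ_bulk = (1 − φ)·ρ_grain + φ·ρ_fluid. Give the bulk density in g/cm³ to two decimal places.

2.10 g/cm³

Working in km (1 km = 1000 m; k in km⁻¹ = k in m⁻¹ × 1000):
Porosity at depth: n = 0.41·exp(−0.251×0.7) = 0.41×0.8389 = 0.3439
Bulk density: ρ_b = (1−n)ρ_g + n·ρ_f = 0.6561×2.65 + 0.3439×1.04
       = 1.739 + 0.358 = 2.096 g/cm³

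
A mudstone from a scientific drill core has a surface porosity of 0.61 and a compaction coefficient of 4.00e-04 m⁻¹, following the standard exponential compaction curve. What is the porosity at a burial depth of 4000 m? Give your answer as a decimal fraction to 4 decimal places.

Working in km (1 km = 1000 m; k in km⁻¹ = k in m⁻¹ × 1000):
φ = φ₀·exp(−k·z) = 0.61 × exp(−0.4 × 4) = 0.61 × exp(−1.6)
  = 0.61 × 0.2019 = 0.1232

0.1232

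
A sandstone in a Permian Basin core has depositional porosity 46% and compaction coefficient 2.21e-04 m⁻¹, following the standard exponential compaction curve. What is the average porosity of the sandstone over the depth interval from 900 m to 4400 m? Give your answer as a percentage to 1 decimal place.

26.3%

Working in km (1 km = 1000 m; c in km⁻¹ = c in m⁻¹ × 1000):
⟨phi⟩ = (1/(Z₂−Z₁)) ∫ phi₀ e^(−cZ) dZ = phi₀·(e^(−c·Z₁) − e^(−c·Z₂)) / (c·(Z₂−Z₁))
e^(−0.221×0.9) = 0.8196; e^(−0.221×4.4) = 0.3782
⟨phi⟩ = 0.46 × (0.8196 − 0.3782) / (0.221 × 3.5) = 0.46 × 0.5707 = 0.2625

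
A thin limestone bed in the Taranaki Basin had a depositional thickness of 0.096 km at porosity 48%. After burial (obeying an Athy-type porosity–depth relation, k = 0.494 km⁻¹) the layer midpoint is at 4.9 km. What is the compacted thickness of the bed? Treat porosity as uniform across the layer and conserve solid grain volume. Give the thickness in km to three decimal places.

0.052 km

Porosity at 4.9 km: n = 0.48·exp(−0.494×4.9) = 0.0427
Solid-volume conservation: h(1−n) = h₀(1−n₀) ⇒ h = h₀·(1−n₀)/(1−n)
h = 0.096 × (1 − 0.48)/(1 − 0.0427) = 0.096 × 0.5432 = 0.0521 km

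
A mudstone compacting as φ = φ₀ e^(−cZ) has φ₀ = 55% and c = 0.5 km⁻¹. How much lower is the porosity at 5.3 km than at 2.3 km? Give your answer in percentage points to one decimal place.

φ(2.3) = 0.55·e^(−0.5×2.3) = 0.1742
φ(5.3) = 0.55·e^(−0.5×5.3) = 0.0389
Δφ = 0.1742 − 0.0389 = 0.1353

13.5 percentage points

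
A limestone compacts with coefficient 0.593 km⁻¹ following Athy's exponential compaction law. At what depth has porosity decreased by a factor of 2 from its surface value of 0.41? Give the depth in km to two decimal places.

φ/φ₀ = 1/2 ⇒ exp(−c·Z) = 1/2 ⇒ Z = ln(2) / c
Z = 0.6931 / 0.593 = 1.169 km

1.17 km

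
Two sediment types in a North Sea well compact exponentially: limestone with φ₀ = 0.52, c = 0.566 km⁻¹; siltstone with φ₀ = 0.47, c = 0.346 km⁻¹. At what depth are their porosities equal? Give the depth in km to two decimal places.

Set φ₀ₐ e^(−cₐd) = φ₀ᵦ e^(−cᵦd) ⇒ ln(φ₀ₐ/φ₀ᵦ) = (cₐ − cᵦ)·d
d = ln(0.52/0.47) / (0.566 − 0.346) = 0.1011 / 0.22 = 0.460 km

0.46 km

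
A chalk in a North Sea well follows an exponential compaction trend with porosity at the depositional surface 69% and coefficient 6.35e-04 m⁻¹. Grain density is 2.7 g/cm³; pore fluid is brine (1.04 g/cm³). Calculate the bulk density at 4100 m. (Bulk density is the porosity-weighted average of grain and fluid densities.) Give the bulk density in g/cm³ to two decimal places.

Working in km (1 km = 1000 m; β in km⁻¹ = β in m⁻¹ × 1000):
Porosity at depth: φ = 0.69·exp(−0.635×4.1) = 0.69×0.0740 = 0.0511
Bulk density: ρ_b = (1−φ)ρ_g + φ·ρ_f = 0.9489×2.7 + 0.0511×1.04
       = 2.562 + 0.053 = 2.615 g/cm³

2.62 g/cm³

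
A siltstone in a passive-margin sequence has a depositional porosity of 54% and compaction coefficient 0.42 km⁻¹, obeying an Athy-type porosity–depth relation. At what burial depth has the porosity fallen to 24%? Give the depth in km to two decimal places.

Invert Athy's law: z = ln(phi₀/phi) / β
z = ln(0.54/0.24) / 0.42 = ln(2.25) / 0.42 = 0.8109 / 0.42 = 1.931 km

1.93 km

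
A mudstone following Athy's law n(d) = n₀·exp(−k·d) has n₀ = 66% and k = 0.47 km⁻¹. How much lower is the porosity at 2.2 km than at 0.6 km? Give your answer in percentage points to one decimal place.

n(0.6) = 0.66·e^(−0.47×0.6) = 0.4978
n(2.2) = 0.66·e^(−0.47×2.2) = 0.2347
Δn = 0.4978 − 0.2347 = 0.2631

26.3 percentage points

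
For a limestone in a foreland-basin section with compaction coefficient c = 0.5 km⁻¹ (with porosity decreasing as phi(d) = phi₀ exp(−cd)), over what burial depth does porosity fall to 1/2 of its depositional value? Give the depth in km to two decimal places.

1.39 km

phi/phi₀ = 1/2 ⇒ exp(−c·d) = 1/2 ⇒ d = ln(2) / c
d = 0.6931 / 0.5 = 1.386 km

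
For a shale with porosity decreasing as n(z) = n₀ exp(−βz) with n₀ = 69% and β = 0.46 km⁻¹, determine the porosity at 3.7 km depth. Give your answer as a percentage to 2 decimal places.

n = n₀·exp(−β·z) = 0.69 × exp(−0.46 × 3.7) = 0.69 × exp(−1.702)
  = 0.69 × 0.1823 = 0.1258

12.58%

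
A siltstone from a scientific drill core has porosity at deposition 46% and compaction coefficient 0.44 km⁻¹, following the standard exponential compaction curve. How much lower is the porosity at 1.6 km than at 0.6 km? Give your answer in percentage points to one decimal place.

12.6 percentage points

n(0.6) = 0.46·e^(−0.44×0.6) = 0.3533
n(1.6) = 0.46·e^(−0.44×1.6) = 0.2275
Δn = 0.3533 − 0.2275 = 0.1258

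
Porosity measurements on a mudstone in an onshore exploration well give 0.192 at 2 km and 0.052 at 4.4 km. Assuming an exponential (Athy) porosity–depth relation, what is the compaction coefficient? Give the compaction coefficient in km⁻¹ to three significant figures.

0.544 km⁻¹

Athy: φ(d) = φ₀ e^(−kd) ⇒ φ₁/φ₂ = e^{k(d₂−d₁)} ⇒ k = ln(φ₁/φ₂)/(d₂−d₁)
k = ln(0.192/0.052) / (4.4 − 2) = ln(3.692) / 2.4 = 1.3063 / 2.4 = 0.5443 km⁻¹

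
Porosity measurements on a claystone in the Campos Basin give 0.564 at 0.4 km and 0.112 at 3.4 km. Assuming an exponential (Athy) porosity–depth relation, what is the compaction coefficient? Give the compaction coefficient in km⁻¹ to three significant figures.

0.539 km⁻¹

Athy: φ(z) = φ₀ e^(−βz) ⇒ φ₁/φ₂ = e^{β(z₂−z₁)} ⇒ β = ln(φ₁/φ₂)/(z₂−z₁)
β = ln(0.564/0.112) / (3.4 − 0.4) = ln(5.036) / 3 = 1.6166 / 3 = 0.5389 km⁻¹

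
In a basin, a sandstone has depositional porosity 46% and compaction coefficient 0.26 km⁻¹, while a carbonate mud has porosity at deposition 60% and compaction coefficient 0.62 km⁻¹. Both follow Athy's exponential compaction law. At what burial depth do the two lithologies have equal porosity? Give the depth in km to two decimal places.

Set n₀ₐ e^(−cₐZ) = n₀ᵦ e^(−cᵦZ) ⇒ ln(n₀ₐ/n₀ᵦ) = (cₐ − cᵦ)·Z
Z = ln(0.46/0.6) / (0.26 − 0.62) = -0.2657 / -0.36 = 0.738 km

0.74 km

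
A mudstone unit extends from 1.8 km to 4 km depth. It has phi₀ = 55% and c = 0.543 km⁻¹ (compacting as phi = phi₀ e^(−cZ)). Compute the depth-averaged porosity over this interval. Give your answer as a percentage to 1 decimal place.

12.1%

⟨phi⟩ = (1/(Z₂−Z₁)) ∫ phi₀ e^(−cZ) dZ = phi₀·(e^(−c·Z₁) − e^(−c·Z₂)) / (c·(Z₂−Z₁))
e^(−0.543×1.8) = 0.3763; e^(−0.543×4) = 0.1139
⟨phi⟩ = 0.55 × (0.3763 − 0.1139) / (0.543 × 2.2) = 0.55 × 0.2196 = 0.1208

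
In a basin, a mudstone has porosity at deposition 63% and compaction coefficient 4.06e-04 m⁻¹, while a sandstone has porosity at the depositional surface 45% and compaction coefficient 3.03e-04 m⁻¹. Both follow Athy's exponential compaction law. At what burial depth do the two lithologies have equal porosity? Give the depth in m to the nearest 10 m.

3270 m

Working in km (1 km = 1000 m; c in km⁻¹ = c in m⁻¹ × 1000):
Set phi₀ₐ e^(−cₐZ) = phi₀ᵦ e^(−cᵦZ) ⇒ ln(phi₀ₐ/phi₀ᵦ) = (cₐ − cᵦ)·Z
Z = ln(0.63/0.45) / (0.406 − 0.303) = 0.3365 / 0.103 = 3.267 km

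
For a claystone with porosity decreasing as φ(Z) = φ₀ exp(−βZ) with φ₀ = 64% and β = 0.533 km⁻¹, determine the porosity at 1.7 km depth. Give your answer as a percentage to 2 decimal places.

25.86%

φ = φ₀·exp(−β·Z) = 0.64 × exp(−0.533 × 1.7) = 0.64 × exp(−0.9061)
  = 0.64 × 0.4041 = 0.2586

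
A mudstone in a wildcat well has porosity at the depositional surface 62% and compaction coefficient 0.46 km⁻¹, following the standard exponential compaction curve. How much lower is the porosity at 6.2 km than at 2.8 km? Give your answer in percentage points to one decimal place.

φ(2.8) = 0.62·e^(−0.46×2.8) = 0.1710
φ(6.2) = 0.62·e^(−0.46×6.2) = 0.0358
Δφ = 0.1710 − 0.0358 = 0.1352

13.5 percentage points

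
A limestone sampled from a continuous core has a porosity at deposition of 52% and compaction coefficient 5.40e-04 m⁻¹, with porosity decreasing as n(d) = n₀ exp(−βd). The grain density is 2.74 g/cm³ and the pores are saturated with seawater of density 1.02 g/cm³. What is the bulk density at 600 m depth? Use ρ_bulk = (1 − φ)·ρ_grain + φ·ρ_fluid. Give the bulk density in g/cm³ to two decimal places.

2.09 g/cm³

Working in km (1 km = 1000 m; β in km⁻¹ = β in m⁻¹ × 1000):
Porosity at depth: n = 0.52·exp(−0.54×0.6) = 0.52×0.7233 = 0.3761
Bulk density: ρ_b = (1−n)ρ_g + n·ρ_f = 0.6239×2.74 + 0.3761×1.02
       = 1.710 + 0.384 = 2.093 g/cm³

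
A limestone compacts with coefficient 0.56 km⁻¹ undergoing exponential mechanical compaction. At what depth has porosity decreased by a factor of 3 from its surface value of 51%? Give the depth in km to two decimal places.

φ/φ₀ = 1/3 ⇒ exp(−c·Z) = 1/3 ⇒ Z = ln(3) / c
Z = 1.0986 / 0.56 = 1.962 km

1.96 km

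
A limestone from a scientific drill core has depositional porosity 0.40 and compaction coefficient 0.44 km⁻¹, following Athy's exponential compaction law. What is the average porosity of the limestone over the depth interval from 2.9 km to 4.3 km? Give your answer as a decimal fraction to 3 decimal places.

0.083

⟨φ⟩ = (1/(Z₂−Z₁)) ∫ φ₀ e^(−βZ) dZ = φ₀·(e^(−β·Z₁) − e^(−β·Z₂)) / (β·(Z₂−Z₁))
e^(−0.44×2.9) = 0.2792; e^(−0.44×4.3) = 0.1508
⟨φ⟩ = 0.4 × (0.2792 − 0.1508) / (0.44 × 1.4) = 0.4 × 0.2084 = 0.0834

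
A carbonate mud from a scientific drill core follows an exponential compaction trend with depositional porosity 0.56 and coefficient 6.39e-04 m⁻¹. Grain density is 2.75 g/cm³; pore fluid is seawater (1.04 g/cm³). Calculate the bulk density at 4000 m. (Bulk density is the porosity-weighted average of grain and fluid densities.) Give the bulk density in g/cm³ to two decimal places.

Working in km (1 km = 1000 m; k in km⁻¹ = k in m⁻¹ × 1000):
Porosity at depth: n = 0.56·exp(−0.639×4) = 0.56×0.0776 = 0.0435
Bulk density: ρ_b = (1−n)ρ_g + n·ρ_f = 0.9565×2.75 + 0.0435×1.04
       = 2.630 + 0.045 = 2.676 g/cm³

2.68 g/cm³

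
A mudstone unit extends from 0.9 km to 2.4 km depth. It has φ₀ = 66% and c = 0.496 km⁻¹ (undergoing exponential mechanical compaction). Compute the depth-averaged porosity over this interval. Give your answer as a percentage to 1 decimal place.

29.8%

⟨φ⟩ = (1/(d₂−d₁)) ∫ φ₀ e^(−cd) dd = φ₀·(e^(−c·d₁) − e^(−c·d₂)) / (c·(d₂−d₁))
e^(−0.496×0.9) = 0.6399; e^(−0.496×2.4) = 0.3041
⟨φ⟩ = 0.66 × (0.6399 − 0.3041) / (0.496 × 1.5) = 0.66 × 0.4514 = 0.2979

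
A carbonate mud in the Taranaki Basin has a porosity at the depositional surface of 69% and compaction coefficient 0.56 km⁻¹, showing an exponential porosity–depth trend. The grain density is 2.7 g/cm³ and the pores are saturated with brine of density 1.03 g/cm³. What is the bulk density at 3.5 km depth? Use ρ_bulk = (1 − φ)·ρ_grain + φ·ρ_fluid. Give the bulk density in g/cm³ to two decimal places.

2.54 g/cm³

Porosity at depth: phi = 0.69·exp(−0.56×3.5) = 0.69×0.1409 = 0.0972
Bulk density: ρ_b = (1−phi)ρ_g + phi·ρ_f = 0.9028×2.7 + 0.0972×1.03
       = 2.438 + 0.100 = 2.538 g/cm³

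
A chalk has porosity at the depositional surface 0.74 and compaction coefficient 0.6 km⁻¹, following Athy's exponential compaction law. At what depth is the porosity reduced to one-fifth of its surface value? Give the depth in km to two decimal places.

2.68 km

phi/phi₀ = 1/5 ⇒ exp(−β·Z) = 1/5 ⇒ Z = ln(5) / β
Z = 1.6094 / 0.6 = 2.682 km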